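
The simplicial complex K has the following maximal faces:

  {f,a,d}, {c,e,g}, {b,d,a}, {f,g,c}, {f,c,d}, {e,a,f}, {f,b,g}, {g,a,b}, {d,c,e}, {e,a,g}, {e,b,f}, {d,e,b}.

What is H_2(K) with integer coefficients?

Take the total order a < b < c < d < e < f < g on the vertex set. Then K (dimension 2) consists of the simplices:

  0-simplices (7): a, b, c, d, e, f, g
  1-simplices (18): ab, ad, ae, af, ag, bd, be, bf, bg, cd, ce, cf, cg, de, df, ef, eg, fg
  2-simplices (12): abd, abg, adf, aef, aeg, bde, bef, bfg, cde, cdf, ceg, cfg

Hence C_0 ≅ Z^7, C_1 ≅ Z^18, C_2 ≅ Z^12.

Boundary ∂_1: C_1 → C_0 sends each edge [p,q] (with p < q) to q − p.
This gives a 7×18 integer matrix of rank 6; reducing to Smith normal form yields diagonal entries (1,1,1,1,1,1).

The boundary map ∂_2: C_2 → C_1 maps a triangle to the signed sum of its edges. For instance
  ∂adf = df − af + ad,
  ∂aef = ef − af + ae.
The 18×12 boundary matrix has rank 12 and Smith normal form diag(1,1,1,1,1,1,1,1,1,1,1,2).

Computing H_k = (kernel of ∂_k) / (image of ∂_{k+1}):

  H_2: rank ker ∂_2 − rank ∂_3 = (12 − 12) − 0 = 0, and there is no ∂_3, so H_2 ≅ 0.

H_2 ≅ 0.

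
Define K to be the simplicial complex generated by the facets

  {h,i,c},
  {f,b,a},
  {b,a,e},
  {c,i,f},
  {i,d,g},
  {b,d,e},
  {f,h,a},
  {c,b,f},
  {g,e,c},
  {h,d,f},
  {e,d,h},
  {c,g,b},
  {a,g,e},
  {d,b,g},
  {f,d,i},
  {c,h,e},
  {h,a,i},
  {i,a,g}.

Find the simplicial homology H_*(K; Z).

We work with the vertex ordering a < b < c < d < e < f < g < h < i. The simplices of K, each written with vertices in increasing order, are:

  0-simplices (9): a, b, c, d, e, f, g, h, i
  1-simplices (27): ab, ae, af, ag, ah, ai, bc, bd, be, bf, bg, ce, cf, cg, ch, ci, de, df, dg, dh, di, eg, eh, fh, fi, gi, hi
  2-simplices (18): abe, abf, aeg, afh, agi, ahi, bcf, bcg, bde, bdg, ceg, ceh, cfi, chi, deh, dfh, dfi, dgi

so the chain groups are C_0 ≅ Z^9, C_1 ≅ Z^27, C_2 ≅ Z^18.

∂_1: C_1 → C_0 is given by ∂[p,q] = [q] − [p].
The 9×27 boundary matrix has rank 8 and Smith normal form diag(1,1,1,1,1,1,1,1).

∂_2: C_2 → C_1 sends each 2-simplex [p,q,r] to [q,r] − [p,r] + [p,q]. For instance
  ∂abe = be − ae + ab,
  ∂dgi = gi − di + dg.
As a 27×18 matrix over Z this has rank 18, with invariant factors (1,1,1,1,1,1,1,1,1,1,1,1,1,1,1,1,1,2).

Now H_k = ker ∂_k / im ∂_{k+1}, so:

  H_0: rank C_0 − rank ∂_1 = 9 − 8 = 1, and the invariant factors of ∂_1 are all 1, so H_0 ≅ Z.
  H_1: rank ker ∂_1 − rank ∂_2 = (27 − 8) − 18 = 1, and ∂_2 has invariant factor 2 > 1, so H_1 ≅ Z ⊕ Z_2.
  H_2: rank ker ∂_2 − rank ∂_3 = (18 − 18) − 0 = 0, and there is no ∂_3, so H_2 ≅ 0.

As a check, the Euler characteristic is 9 − 27 + 18 = 0, which agrees with 1 − 1 + 0 = 0.

H_0 ≅ Z,  H_1 ≅ Z ⊕ Z_2,  H_2 = 0.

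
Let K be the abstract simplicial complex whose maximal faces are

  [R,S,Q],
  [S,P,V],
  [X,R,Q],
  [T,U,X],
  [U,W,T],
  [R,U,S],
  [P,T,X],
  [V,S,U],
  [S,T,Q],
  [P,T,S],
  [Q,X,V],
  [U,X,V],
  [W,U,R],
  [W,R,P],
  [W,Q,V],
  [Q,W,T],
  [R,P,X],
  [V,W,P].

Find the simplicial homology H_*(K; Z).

H_0 = Z,  H_1 = Z^2,  H_2 = Z.

Take the total order P < Q < R < S < T < U < V < W < X on the vertex set. Then K (dimension 2) consists of the simplices:

  0-simplices (9): P, Q, R, S, T, U, V, W, X
  1-simplices (27): PR, PS, PT, PV, PW, PX, QR, QS, QT, QV, QW, QX, RS, RU, RW, RX, ST, SU, SV, TU, TW, TX, UV, UW, UX, VW, VX
  2-simplices (18): PRW, PRX, PST, PSV, PTX, PVW, QRS, QRX, QST, QTW, QVW, QVX, RSU, RUW, SUV, TUW, TUX, UVX

so the chain groups are C_0 ≅ Z^9, C_1 ≅ Z^27, C_2 ≅ Z^18.

Boundary ∂_1: C_1 → C_0 sends each edge [p,q] (with p < q) to q − p.
This gives a 9×27 integer matrix of rank 8; reducing to Smith normal form yields diagonal entries (1,1,1,1,1,1,1,1).

The boundary map ∂_2: C_2 → C_1 sends each 2-simplex [p,q,r] to [q,r] − [p,r] + [p,q]. For instance
  ∂RUW = UW − RW + RU,
  ∂PRW = RW − PW + PR.
This gives a 27×18 integer matrix of rank 17; reducing to Smith normal form yields diagonal entries (1,1,1,1,1,1,1,1,1,1,1,1,1,1,1,1,1).

Now H_k = ker ∂_k / im ∂_{k+1}, so:

  H_0: rank C_0 − rank ∂_1 = 9 − 8 = 1, and the invariant factors of ∂_1 are all 1, so H_0 = Z.
  H_1: rank ker ∂_1 − rank ∂_2 = (27 − 8) − 17 = 2, and the invariant factors of ∂_2 are all 1, so H_1 = Z^2.
  H_2: rank ker ∂_2 − rank ∂_3 = (18 − 17) − 0 = 1, and there is no ∂_3, so H_2 = Z.

(K is a triangulation of the torus T^2.)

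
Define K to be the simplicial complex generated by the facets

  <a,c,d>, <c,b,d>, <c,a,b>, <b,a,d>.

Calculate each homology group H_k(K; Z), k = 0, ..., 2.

K has 4 vertices, 6 edges, 4 triangles.
rank ∂_0 = 0, rank ∂_1 = 3 ⇒ b_0 = 4 − 0 − 3 = 1; all invariant factors of ∂_1 are 1 so no torsion. So H_0 = Z.
rank ∂_1 = 3, rank ∂_2 = 3 ⇒ b_1 = 6 − 3 − 3 = 0; all invariant factors of ∂_2 are 1 so no torsion. So H_1 = 0.
rank ∂_2 = 3, rank ∂_3 = 0 ⇒ b_2 = 4 − 3 − 0 = 1. So H_2 = Z.

H_0 ≅ Z,  H_1 = 0,  H_2 ≅ Z.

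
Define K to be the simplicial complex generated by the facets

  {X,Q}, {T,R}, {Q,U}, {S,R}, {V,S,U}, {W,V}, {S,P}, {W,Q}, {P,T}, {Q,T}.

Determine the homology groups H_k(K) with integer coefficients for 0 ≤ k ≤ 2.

Fix the vertex order P < Q < R < S < T < U < V < W < X and write every simplex with vertices in increasing order. Then dim K = 2 and the simplices of K are:

  0-simplices (9): P, Q, R, S, T, U, V, W, X
  1-simplices (12): PS, PT, QT, QU, QW, QX, RS, RT, SU, SV, UV, VW
  2-simplices (1): SUV

giving chain groups C_0 ≅ Z^9, C_1 ≅ Z^12, C_2 ≅ Z^1.

The boundary map ∂_1: C_1 → C_0 maps an edge to its endpoints' difference, ∂[p,q] = q − p. For instance
  ∂PT = T − P.
As a 9×12 matrix over Z this has rank 8, with invariant factors (1,1,1,1,1,1,1,1).

∂_2: C_2 → C_1 sends each 2-simplex [p,q,r] to [q,r] − [p,r] + [p,q]. For instance
  ∂SUV = UV − SV + SU.
This gives a 12×1 integer matrix of rank 1; reducing to Smith normal form yields diagonal entries (1).

Computing H_k = (kernel of ∂_k) / (image of ∂_{k+1}):

  H_0: rank C_0 − rank ∂_1 = 9 − 8 = 1, and the invariant factors of ∂_1 are all 1, so H_0 = Z.
  H_1: rank ker ∂_1 − rank ∂_2 = (12 − 8) − 1 = 3, and the invariant factors of ∂_2 are all 1, so H_1 = Z^3.
  H_2: rank ker ∂_2 − rank ∂_3 = (1 − 1) − 0 = 0, and there is no ∂_3, so H_2 = 0.

H_0 = Z,  H_1 = Z^3,  H_2 = 0.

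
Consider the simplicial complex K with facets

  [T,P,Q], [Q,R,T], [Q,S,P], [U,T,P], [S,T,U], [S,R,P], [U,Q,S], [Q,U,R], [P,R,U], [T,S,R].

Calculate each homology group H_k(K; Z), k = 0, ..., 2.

H_0 ≅ Z,  H_1 ≅ Z/2,  H_2 = 0.

We work with the vertex ordering P < Q < R < S < T < U. The simplices of K, each written with vertices in increasing order, are:

  0-simplices (6): P, Q, R, S, T, U
  1-simplices (15): PQ, PR, PS, PT, PU, QR, QS, QT, QU, RS, RT, RU, ST, SU, TU
  2-simplices (10): PQS, PQT, PRS, PRU, PTU, QRT, QRU, QSU, RST, STU

giving chain groups C_0 ≅ Z^6, C_1 ≅ Z^15, C_2 ≅ Z^10.

∂_1: C_1 → C_0 sends each edge [p,q] (with p < q) to q − p.
The resulting 6×15 matrix has rank 5, and its Smith normal form has invariant factors (1,1,1,1,1).

∂_2: C_2 → C_1 acts by ∂[p,q,r] = [q,r] − [p,r] + [p,q]. For instance
  ∂QRU = RU − QU + QR,
  ∂PQT = QT − PT + PQ.
As a 15×10 matrix over Z this has rank 10, with invariant factors (1,1,1,1,1,1,1,1,1,2).

Reading off H_k = ker ∂_k / im ∂_{k+1}:

  H_0: rank C_0 − rank ∂_1 = 6 − 5 = 1, and the invariant factors of ∂_1 are all 1, so H_0 = Z.
  H_1: rank ker ∂_1 − rank ∂_2 = (15 − 5) − 10 = 0, and ∂_2 has invariant factor 2 > 1, so H_1 = Z/2.
  H_2: rank ker ∂_2 − rank ∂_3 = (10 − 10) − 0 = 0, and there is no ∂_3, so H_2 = 0.

As a check, the Euler characteristic is 6 − 15 + 10 = 1, which agrees with 1 − 0 + 0 = 1.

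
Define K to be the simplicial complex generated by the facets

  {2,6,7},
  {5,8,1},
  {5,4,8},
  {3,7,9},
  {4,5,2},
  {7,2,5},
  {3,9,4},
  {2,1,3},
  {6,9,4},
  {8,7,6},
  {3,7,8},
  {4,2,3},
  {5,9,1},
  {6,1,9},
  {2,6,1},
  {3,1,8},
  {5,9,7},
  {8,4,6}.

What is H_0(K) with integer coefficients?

Order the vertices as 1 < 2 < 3 < 4 < 5 < 6 < 7 < 8 < 9. Listing each simplex with vertices in this order, K has dimension 2 with simplices:

  0-simplices (9): [1], [2], [3], [4], [5], [6], [7], [8], [9]
  1-simplices (27): (27 of them)
  2-simplices (18): [1,2,3], [1,2,6], [1,3,8], [1,5,8], [1,5,9], [1,6,9], [2,3,4], [2,4,5], [2,5,7], [2,6,7], [3,4,9], [3,7,8], [3,7,9], [4,5,8], [4,6,8], [4,6,9], [5,7,9], [6,7,8]

giving chain groups C_0 ≅ Z^9, C_1 ≅ Z^27, C_2 ≅ Z^18.

∂_1: C_1 → C_0 is given by ∂[p,q] = [q] − [p]. For instance
  ∂[3,8] = [8] − [3].
The 9×27 boundary matrix has rank 8 and Smith normal form diag(1,1,1,1,1,1,1,1).

The boundary map ∂_2: C_2 → C_1 sends each 2-simplex [p,q,r] to [q,r] − [p,r] + [p,q]. For instance
  ∂[4,5,8] = [5,8] − [4,8] + [4,5],
  ∂[3,7,9] = [7,9] − [3,9] + [3,7].
As a 27×18 matrix over Z this has rank 17, with invariant factors (1,1,1,1,1,1,1,1,1,1,1,1,1,1,1,1,1).

Now H_k = ker ∂_k / im ∂_{k+1}, so:

  H_0: rank C_0 − rank ∂_1 = 9 − 8 = 1, and the invariant factors of ∂_1 are all 1, so H_0 ≅ Z.

H_0 ≅ Z.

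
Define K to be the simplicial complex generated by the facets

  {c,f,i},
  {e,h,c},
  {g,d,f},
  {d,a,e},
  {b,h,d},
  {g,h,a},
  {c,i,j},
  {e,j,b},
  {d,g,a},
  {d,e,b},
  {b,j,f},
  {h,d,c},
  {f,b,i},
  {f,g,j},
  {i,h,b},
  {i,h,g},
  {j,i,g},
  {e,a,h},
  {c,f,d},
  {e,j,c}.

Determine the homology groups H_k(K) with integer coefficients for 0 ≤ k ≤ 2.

Order the vertices as a < b < c < d < e < f < g < h < i < j. Listing each simplex with vertices in this order, K has dimension 2 with simplices:

  0-simplices (10): a, b, c, d, e, f, g, h, i, j
  1-simplices (30): ad, ae, ag, ah, bd, be, bf, bh, bi, bj, cd, ce, cf, ch, ci, cj, de, df, dg, dh, eh, ej, fg, fi, fj, gh, gi, gj, hi, ij
  2-simplices (20): ade, adg, aeh, agh, bde, bdh, bej, bfi, bfj, bhi, cdf, cdh, ceh, cej, cfi, cij, dfg, fgj, ghi, gij

so the chain groups are C_0 ≅ Z^10, C_1 ≅ Z^30, C_2 ≅ Z^20.

Boundary ∂_1: C_1 → C_0 sends each edge [p,q] (with p < q) to q − p. For instance
  ∂df = f − d.
The resulting 10×30 matrix has rank 9, and its Smith normal form has invariant factors (1,1,1,1,1,1,1,1,1).

Boundary ∂_2: C_2 → C_1 acts by ∂[p,q,r] = [q,r] − [p,r] + [p,q]. For instance
  ∂bde = de − be + bd,
  ∂ghi = hi − gi + gh.
The resulting 30×20 matrix has rank 20, and its Smith normal form has invariant factors (1,1,1,1,1,1,1,1,1,1,1,1,1,1,1,1,1,1,1,2).

Computing H_k = (kernel of ∂_k) / (image of ∂_{k+1}):

  H_0: rank C_0 − rank ∂_1 = 10 − 9 = 1, and the invariant factors of ∂_1 are all 1, so H_0 = Z.
  H_1: rank ker ∂_1 − rank ∂_2 = (30 − 9) − 20 = 1, and ∂_2 has invariant factor 2 > 1, so H_1 = Z ⊕ Z/2.
  H_2: rank ker ∂_2 − rank ∂_3 = (20 − 20) − 0 = 0, and there is no ∂_3, so H_2 = 0.

As a check, the Euler characteristic is 10 − 30 + 20 = 0, which agrees with 1 − 1 + 0 = 0.

H_0 ≅ Z,  H_1 ≅ Z ⊕ Z/2,  H_2 = 0.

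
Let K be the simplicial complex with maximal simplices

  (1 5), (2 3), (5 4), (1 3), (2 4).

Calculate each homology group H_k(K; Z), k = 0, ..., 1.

H_0 = Z,  H_1 = Z.

We work with the vertex ordering 1 < 2 < 3 < 4 < 5. The simplices of K, each written with vertices in increasing order, are:

  0-simplices (5): [1], [2], [3], [4], [5]
  1-simplices (5): [1,3], [1,5], [2,3], [2,4], [4,5]

so the chain groups are C_0 ≅ Z^5, C_1 ≅ Z^5.

∂_1: C_1 → C_0 maps an edge to its endpoints' difference, ∂[p,q] = q − p. For instance
  ∂[4,5] = [5] − [4].
As a 5×5 matrix over Z this has rank 4, with invariant factors (1,1,1,1).

Now H_k = ker ∂_k / im ∂_{k+1}, so:

  H_0: rank C_0 − rank ∂_1 = 5 − 4 = 1, and the invariant factors of ∂_1 are all 1, so H_0 ≅ Z.
  H_1: rank ker ∂_1 − rank ∂_2 = (5 − 4) − 0 = 1, and there is no ∂_2, so H_1 ≅ Z.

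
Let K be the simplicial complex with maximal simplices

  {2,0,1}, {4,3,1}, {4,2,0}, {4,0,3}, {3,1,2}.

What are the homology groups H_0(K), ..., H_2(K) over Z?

Order the vertices as 0 < 1 < 2 < 3 < 4. Listing each simplex with vertices in this order, K has dimension 2 with simplices:

  0-simplices (5): [0], [1], [2], [3], [4]
  1-simplices (10): [0,1], [0,2], [0,3], [0,4], [1,2], [1,3], [1,4], [2,3], [2,4], [3,4]
  2-simplices (5): [0,1,2], [0,2,4], [0,3,4], [1,2,3], [1,3,4]

giving chain groups C_0 ≅ Z^5, C_1 ≅ Z^10, C_2 ≅ Z^5.

Boundary ∂_1: C_1 → C_0 maps an edge to its endpoints' difference, ∂[p,q] = q − p.
As a 5×10 matrix over Z this has rank 4, with invariant factors (1,1,1,1).

The boundary map ∂_2: C_2 → C_1 sends each 2-simplex [p,q,r] to [q,r] − [p,r] + [p,q]. For instance
  ∂[0,1,2] = [1,2] − [0,2] + [0,1],
  ∂[0,2,4] = [2,4] − [0,4] + [0,2].
The resulting 10×5 matrix has rank 5, and its Smith normal form has invariant factors (1,1,1,1,1).

Reading off H_k = ker ∂_k / im ∂_{k+1}:

  H_0: rank C_0 − rank ∂_1 = 5 − 4 = 1, and the invariant factors of ∂_1 are all 1, so H_0 = Z.
  H_1: rank ker ∂_1 − rank ∂_2 = (10 − 4) − 5 = 1, and the invariant factors of ∂_2 are all 1, so H_1 = Z.
  H_2: rank ker ∂_2 − rank ∂_3 = (5 − 5) − 0 = 0, and there is no ∂_3, so H_2 = 0.

(K is a triangulation of the Möbius band.)

H_0 ≅ Z,  H_1 ≅ Z,  H_2 = 0.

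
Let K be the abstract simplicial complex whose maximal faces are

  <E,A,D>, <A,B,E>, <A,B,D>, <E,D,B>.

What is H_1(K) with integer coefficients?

Order the vertices as A < B < D < E. Listing each simplex with vertices in this order, K has dimension 2 with simplices:

  0-simplices (4): A, B, D, E
  1-simplices (6): AB, AD, AE, BD, BE, DE
  2-simplices (4): ABD, ABE, ADE, BDE

so the chain groups are C_0 ≅ Z^4, C_1 ≅ Z^6, C_2 ≅ Z^4.

The boundary map ∂_1: C_1 → C_0 maps an edge to its endpoints' difference, ∂[p,q] = q − p.
As a 4×6 matrix over Z this has rank 3, with invariant factors (1,1,1).

Boundary ∂_2: C_2 → C_1 maps a triangle to the signed sum of its edges. For instance
  ∂BDE = DE − BE + BD,
  ∂ABE = BE − AE + AB.
The 6×4 boundary matrix has rank 3 and Smith normal form diag(1,1,1).

Computing H_k = (kernel of ∂_k) / (image of ∂_{k+1}):

  H_1: rank ker ∂_1 − rank ∂_2 = (6 − 3) − 3 = 0, and the invariant factors of ∂_2 are all 1, so H_1 = 0.

(K is a triangulation of the 2-sphere S^2.)

H_1 = 0.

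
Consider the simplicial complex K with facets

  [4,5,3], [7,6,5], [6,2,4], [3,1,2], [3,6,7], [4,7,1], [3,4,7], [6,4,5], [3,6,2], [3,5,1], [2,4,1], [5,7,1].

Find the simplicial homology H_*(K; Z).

Order the vertices as 1 < 2 < 3 < 4 < 5 < 6 < 7. Listing each simplex with vertices in this order, K has dimension 2 with simplices:

  0-simplices (7): [1], [2], [3], [4], [5], [6], [7]
  1-simplices (18): [1,2], [1,3], [1,4], [1,5], [1,7], [2,3], [2,4], [2,6], [3,4], [3,5], [3,6], [3,7], [4,5], [4,6], [4,7], [5,6], [5,7], [6,7]
  2-simplices (12): [1,2,3], [1,2,4], [1,3,5], [1,4,7], [1,5,7], [2,3,6], [2,4,6], [3,4,5], [3,4,7], [3,6,7], [4,5,6], [5,6,7]

Hence C_0 ≅ Z^7, C_1 ≅ Z^18, C_2 ≅ Z^12.

Boundary ∂_1: C_1 → C_0 is given by ∂[p,q] = [q] − [p].
The 7×18 boundary matrix has rank 6 and Smith normal form diag(1,1,1,1,1,1).

Boundary ∂_2: C_2 → C_1 maps a triangle to the signed sum of its edges. For instance
  ∂[3,4,7] = [4,7] − [3,7] + [3,4],
  ∂[5,6,7] = [6,7] − [5,7] + [5,6].
As a 18×12 matrix over Z this has rank 12, with invariant factors (1,1,1,1,1,1,1,1,1,1,1,2).

From H_k ≅ ker(∂_k) / im(∂_{k+1}) we obtain:

  H_0: rank C_0 − rank ∂_1 = 7 − 6 = 1, and the invariant factors of ∂_1 are all 1, so H_0 = Z.
  H_1: rank ker ∂_1 − rank ∂_2 = (18 − 6) − 12 = 0, and ∂_2 has invariant factor 2 > 1, so H_1 = Z/2.
  H_2: rank ker ∂_2 − rank ∂_3 = (12 − 12) − 0 = 0, and there is no ∂_3, so H_2 = 0.

As a check, the Euler characteristic is 7 − 18 + 12 = 1, which agrees with 1 − 0 + 0 = 1.

H_0 = Z,  H_1 = Z/2,  H_2 = 0.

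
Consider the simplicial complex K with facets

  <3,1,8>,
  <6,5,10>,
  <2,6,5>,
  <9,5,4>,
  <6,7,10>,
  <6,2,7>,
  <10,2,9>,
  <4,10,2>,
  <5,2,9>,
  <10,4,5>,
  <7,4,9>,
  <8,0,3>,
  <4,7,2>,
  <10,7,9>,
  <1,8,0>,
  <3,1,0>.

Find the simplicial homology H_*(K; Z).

We work with the vertex ordering 0 < 1 < 2 < 3 < 4 < 5 < 6 < 7 < 8 < 9 < 10. The simplices of K, each written with vertices in increasing order, are:

  0-simplices (11): [0], [1], [2], [3], [4], [5], [6], [7], [8], [9], [10]
  1-simplices (24): (24 of them)
  2-simplices (16): [0,1,3], [0,1,8], [0,3,8], [1,3,8], [2,4,7], [2,4,10], [2,5,6], [2,5,9], [2,6,7], [2,9,10], [4,5,9], [4,5,10], [4,7,9], [5,6,10], [6,7,10], [7,9,10]

Hence C_0 ≅ Z^11, C_1 ≅ Z^24, C_2 ≅ Z^16.

Boundary ∂_1: C_1 → C_0 sends each edge [p,q] (with p < q) to q − p. For instance
  ∂[4,5] = [5] − [4].
This gives a 11×24 integer matrix of rank 9; reducing to Smith normal form yields diagonal entries (1,1,1,1,1,1,1,1,1).

∂_2: C_2 → C_1 sends each 2-simplex [p,q,r] to [q,r] − [p,r] + [p,q]. For instance
  ∂[0,1,8] = [1,8] − [0,8] + [0,1],
  ∂[5,6,10] = [6,10] − [5,10] + [5,6].
As a 24×16 matrix over Z this has rank 15, with invariant factors (1,1,1,1,1,1,1,1,1,1,1,1,1,1,2).

Computing H_k = (kernel of ∂_k) / (image of ∂_{k+1}):

  H_0: rank C_0 − rank ∂_1 = 11 − 9 = 2, and the invariant factors of ∂_1 are all 1, so H_0 = Z^2.
  H_1: rank ker ∂_1 − rank ∂_2 = (24 − 9) − 15 = 0, and ∂_2 has invariant factor 2 > 1, so H_1 = Z/2.
  H_2: rank ker ∂_2 − rank ∂_3 = (16 − 15) − 0 = 1, and there is no ∂_3, so H_2 = Z.

H_0 = Z^2,  H_1 = Z/2,  H_2 = Z.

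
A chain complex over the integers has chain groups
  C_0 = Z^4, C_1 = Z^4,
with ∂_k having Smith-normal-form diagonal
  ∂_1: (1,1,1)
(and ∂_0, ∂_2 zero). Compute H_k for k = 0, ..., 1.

H_0 ≅ Z,  H_1 ≅ Z.

H_0: b_0 = 4 − 0 − 3 = 1; torsion from ∂_1 factors > 1: none. So H_0 ≅ Z.
H_1: b_1 = 4 − 3 − 0 = 1; torsion from ∂_2 factors > 1: none. So H_1 ≅ Z.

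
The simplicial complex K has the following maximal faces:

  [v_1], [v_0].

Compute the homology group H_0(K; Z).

H_0 ≅ Z^2.

Fix the vertex order v_0 < v_1 and write every simplex with vertices in increasing order. Then dim K = 0 and the simplices of K are:

  0-simplices (2): [v_0], [v_1]

giving chain groups C_0 ≅ Z^2.

Reading off H_k = ker ∂_k / im ∂_{k+1}:

  H_0: rank C_0 − rank ∂_1 = 2 − 0 = 2, and there is no ∂_1, so H_0 = Z^2.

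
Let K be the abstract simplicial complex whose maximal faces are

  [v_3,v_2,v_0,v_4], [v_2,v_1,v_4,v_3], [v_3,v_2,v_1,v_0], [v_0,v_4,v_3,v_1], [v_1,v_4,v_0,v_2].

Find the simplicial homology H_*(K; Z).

Take the total order v_0 < v_1 < v_2 < v_3 < v_4 on the vertex set. Then K (dimension 3) consists of the simplices:

  0-simplices (5): [v_0], [v_1], [v_2], [v_3], [v_4]
  1-simplices (10): [v_0,v_1], [v_0,v_2], [v_0,v_3], [v_0,v_4], [v_1,v_2], [v_1,v_3], [v_1,v_4], [v_2,v_3], [v_2,v_4], [v_3,v_4]
  2-simplices (10): [v_0,v_1,v_2], [v_0,v_1,v_3], [v_0,v_1,v_4], [v_0,v_2,v_3], [v_0,v_2,v_4], [v_0,v_3,v_4], [v_1,v_2,v_3], [v_1,v_2,v_4], [v_1,v_3,v_4], [v_2,v_3,v_4]
  3-simplices (5): [v_0,v_1,v_2,v_3], [v_0,v_1,v_2,v_4], [v_0,v_1,v_3,v_4], [v_0,v_2,v_3,v_4], [v_1,v_2,v_3,v_4]

Hence C_0 ≅ Z^5, C_1 ≅ Z^10, C_2 ≅ Z^10, C_3 ≅ Z^5.

Boundary ∂_1: C_1 → C_0 sends each edge [p,q] (with p < q) to q − p. For instance
  ∂[v_0,v_2] = [v_2] − [v_0].
This gives a 5×10 integer matrix of rank 4; reducing to Smith normal form yields diagonal entries (1,1,1,1).

Boundary ∂_2: C_2 → C_1 maps a triangle to the signed sum of its edges. For instance
  ∂[v_0,v_2,v_3] = [v_2,v_3] − [v_0,v_3] + [v_0,v_2],
  ∂[v_0,v_1,v_3] = [v_1,v_3] − [v_0,v_3] + [v_0,v_1].
As a 10×10 matrix over Z this has rank 6, with invariant factors (1,1,1,1,1,1).

∂_3: C_3 → C_2 sends each 3-simplex σ to the alternating sum Σ_i (−1)^i (σ with its i-th vertex removed). For instance
  ∂[v_0,v_2,v_3,v_4] = [v_2,v_3,v_4] − [v_0,v_3,v_4] + [v_0,v_2,v_4] − [v_0,v_2,v_3],
  ∂[v_0,v_1,v_3,v_4] = [v_1,v_3,v_4] − [v_0,v_3,v_4] + [v_0,v_1,v_4] − [v_0,v_1,v_3].
As a 10×5 matrix over Z this has rank 4, with invariant factors (1,1,1,1).

From H_k ≅ ker(∂_k) / im(∂_{k+1}) we obtain:

  H_0: rank C_0 − rank ∂_1 = 5 − 4 = 1, and the invariant factors of ∂_1 are all 1, so H_0 ≅ Z.
  H_1: rank ker ∂_1 − rank ∂_2 = (10 − 4) − 6 = 0, and the invariant factors of ∂_2 are all 1, so H_1 ≅ 0.
  H_2: rank ker ∂_2 − rank ∂_3 = (10 − 6) − 4 = 0, and the invariant factors of ∂_3 are all 1, so H_2 ≅ 0.
  H_3: rank ker ∂_3 − rank ∂_4 = (5 − 4) − 0 = 1, and there is no ∂_4, so H_3 ≅ Z.

H_0 ≅ Z,  H_1 = 0,  H_2 = 0,  H_3 ≅ Z.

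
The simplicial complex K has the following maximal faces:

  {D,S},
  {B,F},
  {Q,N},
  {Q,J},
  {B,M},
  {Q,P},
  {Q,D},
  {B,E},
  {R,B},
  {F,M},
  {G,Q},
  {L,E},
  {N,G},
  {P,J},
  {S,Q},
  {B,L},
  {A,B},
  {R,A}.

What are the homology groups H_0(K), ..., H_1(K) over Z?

We work with the vertex ordering A < B < D < E < F < G < J < L < M < N < P < Q < R < S. The simplices of K, each written with vertices in increasing order, are:

  0-simplices (14): A, B, D, E, F, G, J, L, M, N, P, Q, R, S
  1-simplices (18): AB, AR, BE, BF, BL, BM, BR, DQ, DS, EL, FM, GN, GQ, JP, JQ, NQ, PQ, QS

so the chain groups are C_0 ≅ Z^14, C_1 ≅ Z^18.

Boundary ∂_1: C_1 → C_0 sends each edge [p,q] (with p < q) to q − p.
The resulting 14×18 matrix has rank 12, and its Smith normal form has invariant factors (1,1,1,1,1,1,1,1,1,1,1,1).

From H_k ≅ ker(∂_k) / im(∂_{k+1}) we obtain:

  H_0: rank C_0 − rank ∂_1 = 14 − 12 = 2, and the invariant factors of ∂_1 are all 1, so H_0 = Z^2.
  H_1: rank ker ∂_1 − rank ∂_2 = (18 − 12) − 0 = 6, and there is no ∂_2, so H_1 = Z^6.

(K is a triangulation of the disjoint union of a wedge of 3 circles and a wedge of 3 circles.)

H_0 ≅ Z^2,  H_1 ≅ Z^6.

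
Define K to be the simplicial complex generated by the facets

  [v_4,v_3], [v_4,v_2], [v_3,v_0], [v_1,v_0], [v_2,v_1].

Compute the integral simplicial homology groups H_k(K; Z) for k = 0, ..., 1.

H_0 = Z,  H_1 = Z.

Order the vertices as v_0 < v_1 < v_2 < v_3 < v_4. Listing each simplex with vertices in this order, K has dimension 1 with simplices:

  0-simplices (5): [v_0], [v_1], [v_2], [v_3], [v_4]
  1-simplices (5): [v_0,v_1], [v_0,v_3], [v_1,v_2], [v_2,v_4], [v_3,v_4]

giving chain groups C_0 ≅ Z^5, C_1 ≅ Z^5.

The boundary map ∂_1: C_1 → C_0 sends each edge [p,q] (with p < q) to q − p. For instance
  ∂[v_0,v_3] = [v_3] − [v_0].
As a 5×5 matrix over Z this has rank 4, with invariant factors (1,1,1,1).

From H_k ≅ ker(∂_k) / im(∂_{k+1}) we obtain:

  H_0: rank C_0 − rank ∂_1 = 5 − 4 = 1, and the invariant factors of ∂_1 are all 1, so H_0 ≅ Z.
  H_1: rank ker ∂_1 − rank ∂_2 = (5 − 4) − 0 = 1, and there is no ∂_2, so H_1 ≅ Z.

(K is a triangulation of the circle S^1.)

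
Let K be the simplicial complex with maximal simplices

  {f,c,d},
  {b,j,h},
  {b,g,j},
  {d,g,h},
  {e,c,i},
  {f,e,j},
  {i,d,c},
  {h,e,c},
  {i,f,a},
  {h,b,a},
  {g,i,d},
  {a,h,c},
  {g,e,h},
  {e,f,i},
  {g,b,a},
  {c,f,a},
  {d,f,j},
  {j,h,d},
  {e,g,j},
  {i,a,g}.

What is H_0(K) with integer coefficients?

H_0 = Z.

Fix the vertex order a < b < c < d < e < f < g < h < i < j and write every simplex with vertices in increasing order. Then dim K = 2 and the simplices of K are:

  0-simplices (10): a, b, c, d, e, f, g, h, i, j
  1-simplices (30): ab, ac, af, ag, ah, ai, bg, bh, bj, cd, ce, cf, ch, ci, df, dg, dh, di, dj, ef, eg, eh, ei, ej, fi, fj, gh, gi, gj, hj
  2-simplices (20): abg, abh, acf, ach, afi, agi, bgj, bhj, cdf, cdi, ceh, cei, dfj, dgh, dgi, dhj, efi, efj, egh, egj

so the chain groups are C_0 ≅ Z^10, C_1 ≅ Z^30, C_2 ≅ Z^20.

The boundary map ∂_1: C_1 → C_0 is given by ∂[p,q] = [q] − [p]. For instance
  ∂ab = b − a.
The resulting 10×30 matrix has rank 9, and its Smith normal form has invariant factors (1,1,1,1,1,1,1,1,1).

Boundary ∂_2: C_2 → C_1 maps a triangle to the signed sum of its edges. For instance
  ∂afi = fi − ai + af,
  ∂agi = gi − ai + ag.
The resulting 30×20 matrix has rank 20, and its Smith normal form has invariant factors (1,1,1,1,1,1,1,1,1,1,1,1,1,1,1,1,1,1,1,2).

Now H_k = ker ∂_k / im ∂_{k+1}, so:

  H_0: rank C_0 − rank ∂_1 = 10 − 9 = 1, and the invariant factors of ∂_1 are all 1, so H_0 = Z.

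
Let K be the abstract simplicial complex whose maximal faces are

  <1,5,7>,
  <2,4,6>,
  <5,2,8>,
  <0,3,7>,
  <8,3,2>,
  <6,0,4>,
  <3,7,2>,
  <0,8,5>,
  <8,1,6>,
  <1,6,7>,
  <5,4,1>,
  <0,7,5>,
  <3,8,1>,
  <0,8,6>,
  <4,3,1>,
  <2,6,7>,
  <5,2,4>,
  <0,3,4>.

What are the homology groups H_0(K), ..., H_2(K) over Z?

Take the total order 0 < 1 < 2 < 3 < 4 < 5 < 6 < 7 < 8 on the vertex set. Then K (dimension 2) consists of the simplices:

  0-simplices (9): [0], [1], [2], [3], [4], [5], [6], [7], [8]
  1-simplices (27): (27 of them)
  2-simplices (18): [0,3,4], [0,3,7], [0,4,6], [0,5,7], [0,5,8], [0,6,8], [1,3,4], [1,3,8], [1,4,5], [1,5,7], [1,6,7], [1,6,8], [2,3,7], [2,3,8], [2,4,5], [2,4,6], [2,5,8], [2,6,7]

so the chain groups are C_0 ≅ Z^9, C_1 ≅ Z^27, C_2 ≅ Z^18.

The boundary map ∂_1: C_1 → C_0 maps an edge to its endpoints' difference, ∂[p,q] = q − p. For instance
  ∂[1,4] = [4] − [1].
The 9×27 boundary matrix has rank 8 and Smith normal form diag(1,1,1,1,1,1,1,1).

Boundary ∂_2: C_2 → C_1 sends each 2-simplex [p,q,r] to [q,r] − [p,r] + [p,q]. For instance
  ∂[0,4,6] = [4,6] − [0,6] + [0,4],
  ∂[0,3,4] = [3,4] − [0,4] + [0,3].
The 27×18 boundary matrix has rank 17 and Smith normal form diag(1,1,1,1,1,1,1,1,1,1,1,1,1,1,1,1,1).

Reading off H_k = ker ∂_k / im ∂_{k+1}:

  H_0: rank C_0 − rank ∂_1 = 9 − 8 = 1, and the invariant factors of ∂_1 are all 1, so H_0 ≅ Z.
  H_1: rank ker ∂_1 − rank ∂_2 = (27 − 8) − 17 = 2, and the invariant factors of ∂_2 are all 1, so H_1 ≅ Z^2.
  H_2: rank ker ∂_2 − rank ∂_3 = (18 − 17) − 0 = 1, and there is no ∂_3, so H_2 ≅ Z.

As a check, the Euler characteristic is 9 − 27 + 18 = 0, which agrees with 1 − 2 + 1 = 0.

H_0 ≅ Z,  H_1 ≅ Z^2,  H_2 ≅ Z.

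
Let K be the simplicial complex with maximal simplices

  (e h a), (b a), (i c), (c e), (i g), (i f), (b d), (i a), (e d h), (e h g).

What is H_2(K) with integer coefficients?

We work with the vertex ordering a < b < c < d < e < f < g < h < i. The simplices of K, each written with vertices in increasing order, are:

  0-simplices (9): a, b, c, d, e, f, g, h, i
  1-simplices (14): ab, ae, ah, ai, bd, ce, ci, de, dh, eg, eh, fi, gh, gi
  2-simplices (3): aeh, deh, egh

giving chain groups C_0 ≅ Z^9, C_1 ≅ Z^14, C_2 ≅ Z^3.

Boundary ∂_1: C_1 → C_0 is given by ∂[p,q] = [q] − [p].
The resulting 9×14 matrix has rank 8, and its Smith normal form has invariant factors (1,1,1,1,1,1,1,1).

Boundary ∂_2: C_2 → C_1 sends each 2-simplex [p,q,r] to [q,r] − [p,r] + [p,q]. For instance
  ∂egh = gh − eh + eg,
  ∂aeh = eh − ah + ae.
As a 14×3 matrix over Z this has rank 3, with invariant factors (1,1,1).

From H_k ≅ ker(∂_k) / im(∂_{k+1}) we obtain:

  H_2: rank ker ∂_2 − rank ∂_3 = (3 − 3) − 0 = 0, and there is no ∂_3, so H_2 ≅ 0.

H_2 = 0.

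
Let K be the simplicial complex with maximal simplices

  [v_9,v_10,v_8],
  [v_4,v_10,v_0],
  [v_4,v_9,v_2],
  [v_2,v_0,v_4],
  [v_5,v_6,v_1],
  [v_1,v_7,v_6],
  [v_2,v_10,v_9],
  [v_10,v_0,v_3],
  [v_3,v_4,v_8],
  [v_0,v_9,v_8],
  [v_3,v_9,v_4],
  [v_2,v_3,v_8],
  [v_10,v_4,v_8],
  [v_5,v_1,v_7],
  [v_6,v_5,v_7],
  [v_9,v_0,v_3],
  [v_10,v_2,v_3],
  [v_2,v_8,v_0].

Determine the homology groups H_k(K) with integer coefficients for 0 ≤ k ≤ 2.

H_0 ≅ Z^2,  H_1 ≅ Z^2,  H_2 ≅ Z^2.

We work with the vertex ordering v_0 < v_1 < v_2 < v_3 < v_4 < v_5 < v_6 < v_7 < v_8 < v_9 < v_10. The simplices of K, each written with vertices in increasing order, are:

  0-simplices (11): [v_0], [v_1], [v_2], [v_3], [v_4], [v_5], [v_6], [v_7], [v_8], [v_9], [v_10]
  1-simplices (27): (27 of them)
  2-simplices (18): (18 of them)

Hence C_0 ≅ Z^11, C_1 ≅ Z^27, C_2 ≅ Z^18.

The boundary map ∂_1: C_1 → C_0 sends each edge [p,q] (with p < q) to q − p.
As a 11×27 matrix over Z this has rank 9, with invariant factors (1,1,1,1,1,1,1,1,1).

∂_2: C_2 → C_1 acts by ∂[p,q,r] = [q,r] − [p,r] + [p,q]. For instance
  ∂[v_3,v_4,v_9] = [v_4,v_9] − [v_3,v_9] + [v_3,v_4],
  ∂[v_0,v_3,v_10] = [v_3,v_10] − [v_0,v_10] + [v_0,v_3].
As a 27×18 matrix over Z this has rank 16, with invariant factors (1,1,1,1,1,1,1,1,1,1,1,1,1,1,1,1).

From H_k ≅ ker(∂_k) / im(∂_{k+1}) we obtain:

  H_0: rank C_0 − rank ∂_1 = 11 − 9 = 2, and the invariant factors of ∂_1 are all 1, so H_0 = Z^2.
  H_1: rank ker ∂_1 − rank ∂_2 = (27 − 9) − 16 = 2, and the invariant factors of ∂_2 are all 1, so H_1 = Z^2.
  H_2: rank ker ∂_2 − rank ∂_3 = (18 − 16) − 0 = 2, and there is no ∂_3, so H_2 = Z^2.

As a check, the Euler characteristic is 11 − 27 + 18 = 2, which agrees with 2 − 2 + 2 = 2.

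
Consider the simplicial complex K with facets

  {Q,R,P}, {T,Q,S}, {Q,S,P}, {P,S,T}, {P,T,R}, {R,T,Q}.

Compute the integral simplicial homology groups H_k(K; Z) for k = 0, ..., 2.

Take the total order P < Q < R < S < T on the vertex set. Then K (dimension 2) consists of the simplices:

  0-simplices (5): P, Q, R, S, T
  1-simplices (9): PQ, PR, PS, PT, QR, QS, QT, RT, ST
  2-simplices (6): PQR, PQS, PRT, PST, QRT, QST

Hence C_0 ≅ Z^5, C_1 ≅ Z^9, C_2 ≅ Z^6.

Boundary ∂_1: C_1 → C_0 maps an edge to its endpoints' difference, ∂[p,q] = q − p.
The resulting 5×9 matrix has rank 4, and its Smith normal form has invariant factors (1,1,1,1).

∂_2: C_2 → C_1 sends each 2-simplex [p,q,r] to [q,r] − [p,r] + [p,q]. For instance
  ∂PST = ST − PT + PS,
  ∂PQS = QS − PS + PQ.
As a 9×6 matrix over Z this has rank 5, with invariant factors (1,1,1,1,1).

Now H_k = ker ∂_k / im ∂_{k+1}, so:

  H_0: rank C_0 − rank ∂_1 = 5 − 4 = 1, and the invariant factors of ∂_1 are all 1, so H_0 = Z.
  H_1: rank ker ∂_1 − rank ∂_2 = (9 − 4) − 5 = 0, and the invariant factors of ∂_2 are all 1, so H_1 = 0.
  H_2: rank ker ∂_2 − rank ∂_3 = (6 − 5) − 0 = 1, and there is no ∂_3, so H_2 = Z.

As a check, the Euler characteristic is 5 − 9 + 6 = 2, which agrees with 1 − 0 + 1 = 2.

H_0 ≅ Z,  H_1 = 0,  H_2 ≅ Z.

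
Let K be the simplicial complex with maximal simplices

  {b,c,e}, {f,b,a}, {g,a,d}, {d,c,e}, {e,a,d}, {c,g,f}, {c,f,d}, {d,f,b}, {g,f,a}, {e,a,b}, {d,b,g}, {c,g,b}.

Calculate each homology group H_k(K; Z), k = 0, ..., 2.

H_0 ≅ Z,  H_1 ≅ Z/2,  H_2 = 0.

Take the total order a < b < c < d < e < f < g on the vertex set. Then K (dimension 2) consists of the simplices:

  0-simplices (7): a, b, c, d, e, f, g
  1-simplices (18): ab, ad, ae, af, ag, bc, bd, be, bf, bg, cd, ce, cf, cg, de, df, dg, fg
  2-simplices (12): abe, abf, ade, adg, afg, bce, bcg, bdf, bdg, cde, cdf, cfg

giving chain groups C_0 ≅ Z^7, C_1 ≅ Z^18, C_2 ≅ Z^12.

∂_1: C_1 → C_0 maps an edge to its endpoints' difference, ∂[p,q] = q − p. For instance
  ∂de = e − d.
The resulting 7×18 matrix has rank 6, and its Smith normal form has invariant factors (1,1,1,1,1,1).

Boundary ∂_2: C_2 → C_1 maps a triangle to the signed sum of its edges. For instance
  ∂abf = bf − af + ab,
  ∂ade = de − ae + ad.
The 18×12 boundary matrix has rank 12 and Smith normal form diag(1,1,1,1,1,1,1,1,1,1,1,2).

Computing H_k = (kernel of ∂_k) / (image of ∂_{k+1}):

  H_0: rank C_0 − rank ∂_1 = 7 − 6 = 1, and the invariant factors of ∂_1 are all 1, so H_0 ≅ Z.
  H_1: rank ker ∂_1 − rank ∂_2 = (18 − 6) − 12 = 0, and ∂_2 has invariant factor 2 > 1, so H_1 ≅ Z/2.
  H_2: rank ker ∂_2 − rank ∂_3 = (12 − 12) − 0 = 0, and there is no ∂_3, so H_2 ≅ 0.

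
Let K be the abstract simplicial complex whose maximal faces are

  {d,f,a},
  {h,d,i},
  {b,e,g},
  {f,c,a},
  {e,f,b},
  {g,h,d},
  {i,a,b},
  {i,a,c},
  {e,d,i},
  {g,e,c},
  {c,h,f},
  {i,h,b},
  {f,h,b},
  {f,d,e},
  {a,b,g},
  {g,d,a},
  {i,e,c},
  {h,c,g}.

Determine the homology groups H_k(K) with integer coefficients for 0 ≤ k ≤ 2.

Take the total order a < b < c < d < e < f < g < h < i on the vertex set. Then K (dimension 2) consists of the simplices:

  0-simplices (9): a, b, c, d, e, f, g, h, i
  1-simplices (27): ab, ac, ad, af, ag, ai, be, bf, bg, bh, bi, ce, cf, cg, ch, ci, de, df, dg, dh, di, ef, eg, ei, fh, gh, hi
  2-simplices (18): abg, abi, acf, aci, adf, adg, bef, beg, bfh, bhi, ceg, cei, cfh, cgh, def, dei, dgh, dhi

so the chain groups are C_0 ≅ Z^9, C_1 ≅ Z^27, C_2 ≅ Z^18.

The boundary map ∂_1: C_1 → C_0 is given by ∂[p,q] = [q] − [p].
As a 9×27 matrix over Z this has rank 8, with invariant factors (1,1,1,1,1,1,1,1).

∂_2: C_2 → C_1 maps a triangle to the signed sum of its edges. For instance
  ∂abi = bi − ai + ab,
  ∂acf = cf − af + ac.
This gives a 27×18 integer matrix of rank 17; reducing to Smith normal form yields diagonal entries (1,1,1,1,1,1,1,1,1,1,1,1,1,1,1,1,1).

Reading off H_k = ker ∂_k / im ∂_{k+1}:

  H_0: rank C_0 − rank ∂_1 = 9 − 8 = 1, and the invariant factors of ∂_1 are all 1, so H_0 ≅ Z.
  H_1: rank ker ∂_1 − rank ∂_2 = (27 − 8) − 17 = 2, and the invariant factors of ∂_2 are all 1, so H_1 ≅ Z^2.
  H_2: rank ker ∂_2 − rank ∂_3 = (18 − 17) − 0 = 1, and there is no ∂_3, so H_2 ≅ Z.

H_0 ≅ Z,  H_1 ≅ Z^2,  H_2 ≅ Z.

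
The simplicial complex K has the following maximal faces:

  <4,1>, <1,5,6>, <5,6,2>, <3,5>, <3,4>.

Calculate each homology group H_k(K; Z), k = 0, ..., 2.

H_0 = Z,  H_1 = Z,  H_2 = 0.

K has 6 vertices, 8 edges, 2 triangles.
rank ∂_0 = 0, rank ∂_1 = 5 ⇒ b_0 = 6 − 0 − 5 = 1; all invariant factors of ∂_1 are 1 so no torsion. So H_0 = Z.
rank ∂_1 = 5, rank ∂_2 = 2 ⇒ b_1 = 8 − 5 − 2 = 1; all invariant factors of ∂_2 are 1 so no torsion. So H_1 = Z.
rank ∂_2 = 2, rank ∂_3 = 0 ⇒ b_2 = 2 − 2 − 0 = 0. So H_2 = 0.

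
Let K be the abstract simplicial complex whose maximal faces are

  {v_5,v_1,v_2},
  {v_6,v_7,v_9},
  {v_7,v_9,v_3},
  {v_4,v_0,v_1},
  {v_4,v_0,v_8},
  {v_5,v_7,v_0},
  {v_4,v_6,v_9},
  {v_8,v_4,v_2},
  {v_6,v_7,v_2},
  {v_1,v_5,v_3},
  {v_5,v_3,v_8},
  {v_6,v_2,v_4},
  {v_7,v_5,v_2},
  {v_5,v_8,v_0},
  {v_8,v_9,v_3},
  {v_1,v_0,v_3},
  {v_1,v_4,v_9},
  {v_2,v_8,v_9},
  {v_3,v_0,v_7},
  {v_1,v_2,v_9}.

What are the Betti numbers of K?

b_0 = 1, b_1 = 1, b_2 = 0.

We work with the vertex ordering v_0 < v_1 < v_2 < v_3 < v_4 < v_5 < v_6 < v_7 < v_8 < v_9. The simplices of K, each written with vertices in increasing order, are:

  0-simplices (10): [v_0], [v_1], [v_2], [v_3], [v_4], [v_5], [v_6], [v_7], [v_8], [v_9]
  1-simplices (30): (30 of them)
  2-simplices (20): (20 of them)

Hence C_0 ≅ Z^10, C_1 ≅ Z^30, C_2 ≅ Z^20.

∂_1: C_1 → C_0 maps an edge to its endpoints' difference, ∂[p,q] = q − p.
As a 10×30 matrix over Z this has rank 9, with invariant factors (1,1,1,1,1,1,1,1,1).

Boundary ∂_2: C_2 → C_1 maps a triangle to the signed sum of its edges. For instance
  ∂[v_0,v_1,v_3] = [v_1,v_3] − [v_0,v_3] + [v_0,v_1],
  ∂[v_1,v_2,v_5] = [v_2,v_5] − [v_1,v_5] + [v_1,v_2].
As a 30×20 matrix over Z this has rank 20, with invariant factors (1,1,1,1,1,1,1,1,1,1,1,1,1,1,1,1,1,1,1,2).

Computing H_k = (kernel of ∂_k) / (image of ∂_{k+1}):

  H_0: rank C_0 − rank ∂_1 = 10 − 9 = 1, and the invariant factors of ∂_1 are all 1, so H_0 = Z.
  H_1: rank ker ∂_1 − rank ∂_2 = (30 − 9) − 20 = 1, and ∂_2 has invariant factor 2 > 1, so H_1 = Z ⊕ Z/2.
  H_2: rank ker ∂_2 − rank ∂_3 = (20 − 20) − 0 = 0, and there is no ∂_3, so H_2 = 0.

As a check, the Euler characteristic is 10 − 30 + 20 = 0, which agrees with 1 − 1 + 0 = 0.

Hence the Betti numbers are b_0 = 1, b_1 = 1, b_2 = 0.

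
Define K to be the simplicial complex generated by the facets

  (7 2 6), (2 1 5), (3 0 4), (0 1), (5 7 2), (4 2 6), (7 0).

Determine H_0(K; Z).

H_0 = Z.

Take the total order 0 < 1 < 2 < 3 < 4 < 5 < 6 < 7 on the vertex set. Then K (dimension 2) consists of the simplices:

  0-simplices (8): [0], [1], [2], [3], [4], [5], [6], [7]
  1-simplices (14): [0,1], [0,3], [0,4], [0,7], [1,2], [1,5], [2,4], [2,5], [2,6], [2,7], [3,4], [4,6], [5,7], [6,7]
  2-simplices (5): [0,3,4], [1,2,5], [2,4,6], [2,5,7], [2,6,7]

giving chain groups C_0 ≅ Z^8, C_1 ≅ Z^14, C_2 ≅ Z^5.

Boundary ∂_1: C_1 → C_0 sends each edge [p,q] (with p < q) to q − p. For instance
  ∂[0,4] = [4] − [0].
The 8×14 boundary matrix has rank 7 and Smith normal form diag(1,1,1,1,1,1,1).

The boundary map ∂_2: C_2 → C_1 acts by ∂[p,q,r] = [q,r] − [p,r] + [p,q]. For instance
  ∂[2,4,6] = [4,6] − [2,6] + [2,4],
  ∂[2,6,7] = [6,7] − [2,7] + [2,6].
The resulting 14×5 matrix has rank 5, and its Smith normal form has invariant factors (1,1,1,1,1).

Computing H_k = (kernel of ∂_k) / (image of ∂_{k+1}):

  H_0: rank C_0 − rank ∂_1 = 8 − 7 = 1, and the invariant factors of ∂_1 are all 1, so H_0 ≅ Z.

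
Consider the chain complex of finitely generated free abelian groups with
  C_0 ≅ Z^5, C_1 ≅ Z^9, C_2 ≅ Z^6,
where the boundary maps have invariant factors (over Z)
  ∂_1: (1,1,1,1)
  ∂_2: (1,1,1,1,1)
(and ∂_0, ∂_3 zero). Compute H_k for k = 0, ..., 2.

H_0 ≅ Z,  H_1 = 0,  H_2 ≅ Z.

H_0: b_0 = 5 − 0 − 4 = 1; torsion from ∂_1 factors > 1: none. So H_0 ≅ Z.
H_1: b_1 = 9 − 4 − 5 = 0; torsion from ∂_2 factors > 1: none. So H_1 ≅ 0.
H_2: b_2 = 6 − 5 − 0 = 1; torsion from ∂_3 factors > 1: none. So H_2 ≅ Z.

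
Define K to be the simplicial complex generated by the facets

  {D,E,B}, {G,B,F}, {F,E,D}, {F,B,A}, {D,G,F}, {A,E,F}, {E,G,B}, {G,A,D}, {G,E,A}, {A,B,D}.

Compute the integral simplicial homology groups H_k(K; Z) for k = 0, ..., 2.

H_0 = Z,  H_1 = Z/2,  H_2 = 0.

Fix the vertex order A < B < D < E < F < G and write every simplex with vertices in increasing order. Then dim K = 2 and the simplices of K are:

  0-simplices (6): A, B, D, E, F, G
  1-simplices (15): AB, AD, AE, AF, AG, BD, BE, BF, BG, DE, DF, DG, EF, EG, FG
  2-simplices (10): ABD, ABF, ADG, AEF, AEG, BDE, BEG, BFG, DEF, DFG

so the chain groups are C_0 ≅ Z^6, C_1 ≅ Z^15, C_2 ≅ Z^10.

Boundary ∂_1: C_1 → C_0 maps an edge to its endpoints' difference, ∂[p,q] = q − p. For instance
  ∂AD = D − A.
The 6×15 boundary matrix has rank 5 and Smith normal form diag(1,1,1,1,1).

Boundary ∂_2: C_2 → C_1 maps a triangle to the signed sum of its edges. For instance
  ∂ADG = DG − AG + AD,
  ∂DEF = EF − DF + DE.
This gives a 15×10 integer matrix of rank 10; reducing to Smith normal form yields diagonal entries (1,1,1,1,1,1,1,1,1,2).

Reading off H_k = ker ∂_k / im ∂_{k+1}:

  H_0: rank C_0 − rank ∂_1 = 6 − 5 = 1, and the invariant factors of ∂_1 are all 1, so H_0 ≅ Z.
  H_1: rank ker ∂_1 − rank ∂_2 = (15 − 5) − 10 = 0, and ∂_2 has invariant factor 2 > 1, so H_1 ≅ Z/2.
  H_2: rank ker ∂_2 − rank ∂_3 = (10 − 10) − 0 = 0, and there is no ∂_3, so H_2 ≅ 0.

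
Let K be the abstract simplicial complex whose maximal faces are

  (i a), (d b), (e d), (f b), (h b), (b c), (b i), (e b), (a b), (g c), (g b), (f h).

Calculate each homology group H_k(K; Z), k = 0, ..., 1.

Order the vertices as a < b < c < d < e < f < g < h < i. Listing each simplex with vertices in this order, K has dimension 1 with simplices:

  0-simplices (9): a, b, c, d, e, f, g, h, i
  1-simplices (12): ab, ai, bc, bd, be, bf, bg, bh, bi, cg, de, fh

Hence C_0 ≅ Z^9, C_1 ≅ Z^12.

∂_1: C_1 → C_0 is given by ∂[p,q] = [q] − [p].
This gives a 9×12 integer matrix of rank 8; reducing to Smith normal form yields diagonal entries (1,1,1,1,1,1,1,1).

Computing H_k = (kernel of ∂_k) / (image of ∂_{k+1}):

  H_0: rank C_0 − rank ∂_1 = 9 − 8 = 1, and the invariant factors of ∂_1 are all 1, so H_0 = Z.
  H_1: rank ker ∂_1 − rank ∂_2 = (12 − 8) − 0 = 4, and there is no ∂_2, so H_1 = Z^4.

As a check, the Euler characteristic is 9 − 12 = -3, which agrees with 1 − 4 = -3.

H_0 = Z,  H_1 = Z^4.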